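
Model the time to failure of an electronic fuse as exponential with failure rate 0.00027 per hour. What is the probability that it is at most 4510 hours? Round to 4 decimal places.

0.7041

P(X ≤ 4510) = 1 − e^(−λ·4510) = 1 − e^(−1.2177) ≈ 0.7041.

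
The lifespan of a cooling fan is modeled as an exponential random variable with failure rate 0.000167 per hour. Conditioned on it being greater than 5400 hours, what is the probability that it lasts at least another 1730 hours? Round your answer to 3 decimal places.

0.749

By the memoryless property, P(X > 5400+1730 | X > 5400) = P(X > 1730).
P(X > 1730) = e^(−0.28891) ≈ 0.749.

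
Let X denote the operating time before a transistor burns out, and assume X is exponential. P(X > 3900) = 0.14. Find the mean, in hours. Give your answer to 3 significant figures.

1980

e^(−λ·3900) = 0.14 ⇒ λ = −ln(0.14)/3900 = 0.000504132.
Mean = 1/λ = 1983.61 hours.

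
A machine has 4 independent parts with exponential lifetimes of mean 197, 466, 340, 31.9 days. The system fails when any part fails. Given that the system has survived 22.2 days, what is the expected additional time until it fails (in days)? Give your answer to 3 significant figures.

First-failure rate Σλ = 1/197 + 1/466 + 1/340 + 1/31.9 = 0.0415112.
By memorylessness the expected residual is 1/Σλ = 24.0899 days, regardless of the 22.2 already elapsed.

24.1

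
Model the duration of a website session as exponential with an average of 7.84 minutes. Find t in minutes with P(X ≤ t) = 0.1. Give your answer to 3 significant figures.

The rate is λ = 1/7.84 = 0.127551 per minute.
Set 1 − e^(−λt) = 0.1, so t = −ln(0.9)/λ = 0.10536/0.127551 ≈ 0.826026 minutes.

0.826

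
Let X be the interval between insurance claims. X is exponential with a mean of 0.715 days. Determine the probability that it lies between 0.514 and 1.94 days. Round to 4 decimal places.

0.4210

The rate is λ = 1/0.715 = 1.3986 per day.
P(0.514 < X < 1.94) = e^(−λ·0.514) − e^(−λ·1.94) = 0.48730 − 0.06632 ≈ 0.4210.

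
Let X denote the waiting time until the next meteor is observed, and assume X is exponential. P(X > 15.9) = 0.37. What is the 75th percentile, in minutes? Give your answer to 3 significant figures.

22.2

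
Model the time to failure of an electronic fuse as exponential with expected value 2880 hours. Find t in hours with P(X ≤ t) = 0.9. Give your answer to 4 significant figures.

The rate is λ = 1/2880 = 0.000347222 per hour.
Set 1 − e^(−λt) = 0.9, so t = −ln(0.1)/λ = 2.3026/0.000347222 ≈ 6631.45 hours.

6631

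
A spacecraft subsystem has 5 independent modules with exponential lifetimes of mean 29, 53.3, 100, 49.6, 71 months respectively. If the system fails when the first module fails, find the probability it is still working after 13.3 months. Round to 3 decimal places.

0.273

The first failure time is exponential with rate Σλ_i = 1/29 + 1/53.3 + 1/100 + 1/49.6 + 1/71 = 0.0974903 per month.
P(min > 13.3) = e^(−0.0974903·13.3) = e^(−1.2966) ≈ 0.273.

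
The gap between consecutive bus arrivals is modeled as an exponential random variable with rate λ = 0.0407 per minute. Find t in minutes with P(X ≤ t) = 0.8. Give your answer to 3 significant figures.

39.5

Set 1 − e^(−λt) = 0.8, so t = −ln(0.2)/λ = 1.6094/0.0407 ≈ 39.5439 minutes.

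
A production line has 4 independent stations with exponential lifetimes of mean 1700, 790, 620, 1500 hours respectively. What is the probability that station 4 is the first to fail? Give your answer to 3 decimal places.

Rates: λ_i = 1/mean_i → 0.000588235, 0.00126582, 0.0016129, 0.000666667; Σλ = 0.00413363.
P(station 4 first) = λ_4/Σλ = 0.000666667/0.00413363 ≈ 0.161.

0.161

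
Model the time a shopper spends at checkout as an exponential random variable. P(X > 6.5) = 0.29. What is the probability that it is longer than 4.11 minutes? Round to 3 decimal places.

e^(−λ·6.5) = 0.29 ⇒ λ = −ln(0.29)/6.5 = 0.190442.
P(X > 4.11) = e^(−0.190442·4.11) = e^(−0.78272) ≈ 0.457.

0.457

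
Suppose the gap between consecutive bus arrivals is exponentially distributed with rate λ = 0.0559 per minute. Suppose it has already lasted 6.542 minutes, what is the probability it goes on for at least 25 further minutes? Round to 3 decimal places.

0.247

P(X > s+t | X > s) = e^(−λ(s+t))/e^(−λs) = e^(−λt), independent of s = 6.542.
P(X > 25) = e^(−1.3975) ≈ 0.247.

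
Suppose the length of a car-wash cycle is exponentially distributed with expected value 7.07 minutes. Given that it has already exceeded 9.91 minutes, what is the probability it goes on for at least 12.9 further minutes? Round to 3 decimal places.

0.161

The rate is λ = 1/7.07 = 0.141443 per minute.
By the memoryless property, P(X > 9.91+12.9 | X > 9.91) = P(X > 12.9).
P(X > 12.9) = e^(−1.8246) ≈ 0.161.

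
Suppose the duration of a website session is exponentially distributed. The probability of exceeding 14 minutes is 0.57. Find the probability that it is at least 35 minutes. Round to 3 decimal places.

0.245

e^(−λ·14) = 0.57 ⇒ λ = −ln(0.57)/14 = 0.0401514.
P(X > 35) = e^(−0.0401514·35) = e^(−1.4053) ≈ 0.245.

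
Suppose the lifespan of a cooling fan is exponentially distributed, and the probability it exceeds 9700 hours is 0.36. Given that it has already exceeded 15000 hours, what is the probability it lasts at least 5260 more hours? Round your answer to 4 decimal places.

0.5746

From e^(−λ·9700) = 0.36, λ = −ln(0.36)/9700 = 0.000105325.
Memoryless: P(X > 15000+5260 | X > 15000) = P(X > 5260) = e^(−0.000105325·5260) ≈ 0.5746.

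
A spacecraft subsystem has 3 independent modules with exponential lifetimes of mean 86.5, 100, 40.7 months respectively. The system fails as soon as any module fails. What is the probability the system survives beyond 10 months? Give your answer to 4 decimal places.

The first failure time is exponential with rate Σλ_i = 1/86.5 + 1/100 + 1/40.7 = 0.0461307 per month.
P(min > 10) = e^(−0.0461307·10) = e^(−0.46131) ≈ 0.6305.

0.6305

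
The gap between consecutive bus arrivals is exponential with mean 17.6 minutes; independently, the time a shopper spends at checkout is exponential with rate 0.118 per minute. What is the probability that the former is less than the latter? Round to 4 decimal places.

0.3250

λ_1 = 1/17.6 = 0.0568182, λ_2 = 0.118.
For independent exponentials, P(the former < the latter) = λ_1/(λ_1+λ_2) = 0.0568182/0.174818 ≈ 0.3250.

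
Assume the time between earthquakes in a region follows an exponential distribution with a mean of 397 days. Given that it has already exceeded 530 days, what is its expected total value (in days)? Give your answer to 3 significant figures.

The rate is λ = 1/397 = 0.00251889 per day.
By memorylessness, E[X | X > 530] = 530 + 1/λ = 530 + 397 = 927 days.

927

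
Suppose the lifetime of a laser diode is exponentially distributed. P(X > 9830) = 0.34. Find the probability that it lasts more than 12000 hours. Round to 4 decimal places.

0.2679

e^(−λ·9830) = 0.34 ⇒ λ = −ln(0.34)/9830 = 0.000109747.
P(X > 12000) = e^(−0.000109747·12000) = e^(−1.317) ≈ 0.2679.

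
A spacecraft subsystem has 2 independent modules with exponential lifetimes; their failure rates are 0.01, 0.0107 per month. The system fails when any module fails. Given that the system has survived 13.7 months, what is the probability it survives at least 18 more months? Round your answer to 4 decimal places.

0.6889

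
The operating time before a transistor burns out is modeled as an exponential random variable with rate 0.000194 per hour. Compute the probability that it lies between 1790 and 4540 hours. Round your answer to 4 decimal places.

P(1790 < X < 4540) = e^(−λ·1790) − e^(−λ·4540) = 0.70662 − 0.41447 ≈ 0.2922.

0.2922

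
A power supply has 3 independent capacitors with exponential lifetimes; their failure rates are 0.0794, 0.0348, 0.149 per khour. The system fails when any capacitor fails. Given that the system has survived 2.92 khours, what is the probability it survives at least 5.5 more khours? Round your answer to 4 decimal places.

Time to first failure ~ Exp(Σλ) with Σλ = 0.2632.
By memorylessness, P(T > 2.92+5.5 | T > 2.92) = P(T > 5.5) = e^(−0.2632·5.5) ≈ 0.2351.

0.2351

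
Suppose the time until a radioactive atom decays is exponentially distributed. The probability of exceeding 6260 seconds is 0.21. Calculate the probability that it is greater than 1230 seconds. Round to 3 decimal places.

0.736

e^(−λ·6260) = 0.21 ⇒ λ = −ln(0.21)/6260 = 0.000249305.
P(X > 1230) = e^(−0.000249305·1230) = e^(−0.30664) ≈ 0.736.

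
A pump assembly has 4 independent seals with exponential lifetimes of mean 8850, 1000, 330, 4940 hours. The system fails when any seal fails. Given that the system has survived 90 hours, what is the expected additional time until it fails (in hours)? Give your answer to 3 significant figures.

First-failure rate Σλ = 1/8850 + 1/1000 + 1/330 + 1/4940 = 0.00434573.
By memorylessness the expected residual is 1/Σλ = 230.111 hours, regardless of the 90 already elapsed.

230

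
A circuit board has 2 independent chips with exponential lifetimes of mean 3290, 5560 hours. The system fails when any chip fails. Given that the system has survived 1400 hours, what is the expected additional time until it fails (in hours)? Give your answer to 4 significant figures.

2067

First-failure rate Σλ = 1/3290 + 1/5560 = 0.000483807.
By memorylessness the expected residual is 1/Σλ = 2066.94 hours, regardless of the 1400 already elapsed.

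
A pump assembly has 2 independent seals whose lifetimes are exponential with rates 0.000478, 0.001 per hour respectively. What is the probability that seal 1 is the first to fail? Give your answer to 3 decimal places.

0.323

The time to first failure is exponential with rate Σλ = 0.000478 + 0.001 = 0.001478.
P(seal 1 first) = λ_1/Σλ = 0.000478/0.001478 ≈ 0.323.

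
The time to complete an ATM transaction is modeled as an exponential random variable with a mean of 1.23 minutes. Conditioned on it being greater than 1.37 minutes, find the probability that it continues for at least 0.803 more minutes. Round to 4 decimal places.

0.5206

The rate is λ = 1/1.23 = 0.813008 per minute.
The exponential is memoryless, so the remaining time is again Exp(λ): the condition X > 1.37 is irrelevant.
P(X > 0.803) = e^(−0.65285) ≈ 0.5206.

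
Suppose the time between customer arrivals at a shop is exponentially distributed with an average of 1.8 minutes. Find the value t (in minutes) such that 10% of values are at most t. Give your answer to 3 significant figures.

The rate is λ = 1/1.8 = 0.555556 per minute.
Set 1 − e^(−λt) = 0.1, so t = −ln(0.9)/λ = 0.10536/0.555556 ≈ 0.189649 minutes.

0.190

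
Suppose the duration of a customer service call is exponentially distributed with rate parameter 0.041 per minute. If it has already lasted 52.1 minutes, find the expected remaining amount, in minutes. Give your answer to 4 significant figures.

By memorylessness, the remaining amount past any threshold is again Exp(λ) with mean 1/λ = 24.3902 minutes.

24.39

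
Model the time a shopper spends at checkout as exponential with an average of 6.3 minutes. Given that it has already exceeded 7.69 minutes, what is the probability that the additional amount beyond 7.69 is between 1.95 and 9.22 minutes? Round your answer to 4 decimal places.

0.5024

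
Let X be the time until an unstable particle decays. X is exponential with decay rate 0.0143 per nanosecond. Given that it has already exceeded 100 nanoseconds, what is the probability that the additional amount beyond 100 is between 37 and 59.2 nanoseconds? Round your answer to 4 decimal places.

Memoryless: the residual past 100 is again Exp(λ).
P(37 < residual < 59.2) = e^(−λ·37) − e^(−λ·59.2) = 0.58913 − 0.42889 ≈ 0.1602.

0.1602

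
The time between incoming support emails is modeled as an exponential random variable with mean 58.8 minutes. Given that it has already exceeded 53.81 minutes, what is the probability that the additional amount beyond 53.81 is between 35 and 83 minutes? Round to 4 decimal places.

The rate is λ = 1/58.8 = 0.0170068 per minute.
Memoryless: the residual past 53.81 is again Exp(λ).
P(35 < residual < 83) = e^(−λ·35) − e^(−λ·83) = 0.55143 − 0.24376 ≈ 0.3077.

0.3077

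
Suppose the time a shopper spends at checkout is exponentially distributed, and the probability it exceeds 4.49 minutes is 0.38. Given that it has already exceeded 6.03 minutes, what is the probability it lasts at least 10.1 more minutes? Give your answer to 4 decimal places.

0.1134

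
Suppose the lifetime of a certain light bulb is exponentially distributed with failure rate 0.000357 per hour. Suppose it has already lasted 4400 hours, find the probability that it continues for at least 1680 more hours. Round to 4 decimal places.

The exponential is memoryless, so the remaining time is again Exp(λ): the condition X > 4400 is irrelevant.
P(X > 1680) = e^(−0.59976) ≈ 0.5489.

0.5489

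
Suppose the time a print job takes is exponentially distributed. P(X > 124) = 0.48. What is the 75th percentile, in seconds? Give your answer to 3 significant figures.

234

e^(−λ·124) = 0.48 ⇒ λ = −ln(0.48)/124 = 0.00591911.
75th percentile: 1 − e^(−λt) = 0.75, t = −ln(0.25)/λ = 234.207 seconds.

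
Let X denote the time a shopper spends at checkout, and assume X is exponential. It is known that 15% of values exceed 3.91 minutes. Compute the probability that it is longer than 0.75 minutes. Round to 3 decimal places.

0.695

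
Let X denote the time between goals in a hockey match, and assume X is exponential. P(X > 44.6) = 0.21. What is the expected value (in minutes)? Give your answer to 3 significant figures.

e^(−λ·44.6) = 0.21 ⇒ λ = −ln(0.21)/44.6 = 0.0349921.
Mean = 1/λ = 28.5779 minutes.

28.6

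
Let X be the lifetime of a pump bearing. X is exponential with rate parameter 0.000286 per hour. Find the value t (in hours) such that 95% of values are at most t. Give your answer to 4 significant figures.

10470

Set 1 − e^(−λt) = 0.95, so t = −ln(0.05)/λ = 2.9957/0.000286 ≈ 10474.6 hours.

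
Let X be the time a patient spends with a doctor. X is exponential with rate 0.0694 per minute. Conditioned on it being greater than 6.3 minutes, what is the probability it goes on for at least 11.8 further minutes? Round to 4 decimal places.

0.4409

By the memoryless property, P(X > 6.3+11.8 | X > 6.3) = P(X > 11.8).
P(X > 11.8) = e^(−0.81892) ≈ 0.4409.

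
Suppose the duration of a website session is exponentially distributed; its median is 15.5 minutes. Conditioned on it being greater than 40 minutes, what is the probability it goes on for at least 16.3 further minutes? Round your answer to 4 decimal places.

For an exponential, median = ln(2)/λ, so λ = ln 2 / 15.5 = 0.0447192 per minute.
P(X > s+t | X > s) = e^(−λ(s+t))/e^(−λs) = e^(−λt), independent of s = 40.
P(X > 16.3) = e^(−0.72892) ≈ 0.4824.

0.4824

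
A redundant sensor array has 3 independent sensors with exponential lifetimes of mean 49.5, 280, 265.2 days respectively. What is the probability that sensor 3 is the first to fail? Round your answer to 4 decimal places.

Rates: λ_i = 1/mean_i → 0.020202, 0.00357143, 0.00377074; Σλ = 0.0275442.
P(sensor 3 first) = λ_3/Σλ = 0.00377074/0.0275442 ≈ 0.1369.

0.1369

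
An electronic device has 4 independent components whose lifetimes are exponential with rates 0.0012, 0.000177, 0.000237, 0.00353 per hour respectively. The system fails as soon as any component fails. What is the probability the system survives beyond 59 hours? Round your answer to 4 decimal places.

The time to first failure is exponential with rate Σλ = 0.0012 + 0.000177 + 0.000237 + 0.00353 = 0.005144.
P(min > 59) = e^(−0.005144·59) = e^(−0.3035) ≈ 0.7382.

0.7382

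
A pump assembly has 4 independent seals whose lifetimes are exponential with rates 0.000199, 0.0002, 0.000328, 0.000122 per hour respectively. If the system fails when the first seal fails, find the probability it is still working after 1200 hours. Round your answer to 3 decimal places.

0.361

The time to first failure is exponential with rate Σλ = 0.000199 + 0.0002 + 0.000328 + 0.000122 = 0.000849.
P(min > 1200) = e^(−0.000849·1200) = e^(−1.0188) ≈ 0.361.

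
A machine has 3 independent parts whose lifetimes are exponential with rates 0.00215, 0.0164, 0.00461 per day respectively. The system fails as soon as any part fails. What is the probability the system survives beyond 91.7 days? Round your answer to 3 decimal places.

The time to first failure is exponential with rate Σλ = 0.00215 + 0.0164 + 0.00461 = 0.02316.
P(min > 91.7) = e^(−0.02316·91.7) = e^(−2.1238) ≈ 0.120.

0.120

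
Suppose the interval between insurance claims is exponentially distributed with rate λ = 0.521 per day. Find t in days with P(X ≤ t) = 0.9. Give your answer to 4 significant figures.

4.420

Set 1 − e^(−λt) = 0.9, so t = −ln(0.1)/λ = 2.3026/0.521 ≈ 4.41955 days.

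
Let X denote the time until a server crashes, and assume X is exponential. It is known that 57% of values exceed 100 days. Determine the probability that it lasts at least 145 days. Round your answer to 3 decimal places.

0.443

e^(−λ·100) = 0.57 ⇒ λ = −ln(0.57)/100 = 0.00562119.
P(X > 145) = e^(−0.00562119·145) = e^(−0.81507) ≈ 0.443.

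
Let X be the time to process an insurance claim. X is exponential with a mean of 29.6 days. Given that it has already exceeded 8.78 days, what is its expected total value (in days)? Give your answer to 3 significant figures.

The rate is λ = 1/29.6 = 0.0337838 per day.
By memorylessness, E[X | X > 8.78] = 8.78 + 1/λ = 8.78 + 29.6 = 38.38 days.

38.4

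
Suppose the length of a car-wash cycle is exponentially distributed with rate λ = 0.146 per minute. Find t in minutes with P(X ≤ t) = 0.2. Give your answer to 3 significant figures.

1.53

Set 1 − e^(−λt) = 0.2, so t = −ln(0.8)/λ = 0.22314/0.146 ≈ 1.52838 minutes.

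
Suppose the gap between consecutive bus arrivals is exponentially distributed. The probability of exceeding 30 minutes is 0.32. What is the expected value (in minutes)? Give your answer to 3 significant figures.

26.3

e^(−λ·30) = 0.32 ⇒ λ = −ln(0.32)/30 = 0.0379811.
Mean = 1/λ = 26.3289 minutes.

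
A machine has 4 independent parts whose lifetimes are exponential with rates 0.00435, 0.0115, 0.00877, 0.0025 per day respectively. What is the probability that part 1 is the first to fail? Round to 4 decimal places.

0.1604

The time to first failure is exponential with rate Σλ = 0.00435 + 0.0115 + 0.00877 + 0.0025 = 0.02712.
P(part 1 first) = λ_1/Σλ = 0.00435/0.02712 ≈ 0.1604.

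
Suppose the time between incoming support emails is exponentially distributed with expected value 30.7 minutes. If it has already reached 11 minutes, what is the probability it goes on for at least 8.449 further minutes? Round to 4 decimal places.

The rate is λ = 1/30.7 = 0.0325733 per minute.
By the memoryless property, P(X > 11+8.449 | X > 11) = P(X > 8.449).
P(X > 8.449) = e^(−0.27521) ≈ 0.7594.

0.7594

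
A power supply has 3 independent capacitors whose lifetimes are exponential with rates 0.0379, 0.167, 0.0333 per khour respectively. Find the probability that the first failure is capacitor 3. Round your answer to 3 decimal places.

0.140

The time to first failure is exponential with rate Σλ = 0.0379 + 0.167 + 0.0333 = 0.2382.
P(capacitor 3 first) = λ_3/Σλ = 0.0333/0.2382 ≈ 0.140.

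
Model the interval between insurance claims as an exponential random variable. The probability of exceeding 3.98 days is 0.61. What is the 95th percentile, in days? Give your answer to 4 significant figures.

e^(−λ·3.98) = 0.61 ⇒ λ = −ln(0.61)/3.98 = 0.124195.
95th percentile: 1 − e^(−λt) = 0.95, t = −ln(0.05)/λ = 24.1212 days.

24.12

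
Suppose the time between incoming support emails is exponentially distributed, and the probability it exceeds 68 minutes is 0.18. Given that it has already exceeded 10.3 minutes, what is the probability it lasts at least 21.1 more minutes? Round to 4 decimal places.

From e^(−λ·68) = 0.18, λ = −ln(0.18)/68 = 0.0252176.
Memoryless: P(X > 10.3+21.1 | X > 10.3) = P(X > 21.1) = e^(−0.0252176·21.1) ≈ 0.5874.

0.5874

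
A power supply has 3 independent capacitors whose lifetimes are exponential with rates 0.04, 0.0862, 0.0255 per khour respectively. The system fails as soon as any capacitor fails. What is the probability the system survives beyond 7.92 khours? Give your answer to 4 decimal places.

0.3008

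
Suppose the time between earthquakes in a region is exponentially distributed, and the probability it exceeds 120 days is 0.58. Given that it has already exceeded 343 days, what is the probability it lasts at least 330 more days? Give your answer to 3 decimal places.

From e^(−λ·120) = 0.58, λ = −ln(0.58)/120 = 0.00453939.
Memoryless: P(X > 343+330 | X > 343) = P(X > 330) = e^(−0.00453939·330) ≈ 0.224.

0.224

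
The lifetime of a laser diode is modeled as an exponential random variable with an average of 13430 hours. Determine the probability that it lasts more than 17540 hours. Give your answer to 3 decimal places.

The rate is λ = 1/13430 = 0.0000744602 per hour.
P(X > 17540) = e^(−λ·17540) = e^(−1.306) ≈ 0.271.

0.271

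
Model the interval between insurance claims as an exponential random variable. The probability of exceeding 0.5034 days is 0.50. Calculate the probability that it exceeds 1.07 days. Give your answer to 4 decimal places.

0.2292

e^(−λ·0.5034) = 0.50 ⇒ λ = −ln(0.50)/0.5034 = 1.37693.
P(X > 1.07) = e^(−1.37693·1.07) = e^(−1.4733) ≈ 0.2292.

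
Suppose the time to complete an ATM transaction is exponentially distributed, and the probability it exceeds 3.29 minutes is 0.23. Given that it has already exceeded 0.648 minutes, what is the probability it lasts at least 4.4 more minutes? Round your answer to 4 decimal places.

From e^(−λ·3.29) = 0.23, λ = −ln(0.23)/3.29 = 0.44671.
Memoryless: P(X > 0.648+4.4 | X > 0.648) = P(X > 4.4) = e^(−0.44671·4.4) ≈ 0.1401.

0.1401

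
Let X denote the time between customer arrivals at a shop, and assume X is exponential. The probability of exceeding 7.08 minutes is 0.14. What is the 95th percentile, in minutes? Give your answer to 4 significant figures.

10.79

e^(−λ·7.08) = 0.14 ⇒ λ = −ln(0.14)/7.08 = 0.2777.
95th percentile: 1 − e^(−λt) = 0.95, t = −ln(0.05)/λ = 10.7877 minutes.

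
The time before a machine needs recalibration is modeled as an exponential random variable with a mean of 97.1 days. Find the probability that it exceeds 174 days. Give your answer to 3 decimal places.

The rate is λ = 1/97.1 = 0.0102987 per day.
P(X > 174) = e^(−λ·174) = e^(−1.792) ≈ 0.167.

0.167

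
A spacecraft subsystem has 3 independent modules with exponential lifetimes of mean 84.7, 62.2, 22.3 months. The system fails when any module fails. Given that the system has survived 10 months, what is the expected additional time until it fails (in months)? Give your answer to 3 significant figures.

13.8

First-failure rate Σλ = 1/84.7 + 1/62.2 + 1/22.3 = 0.0727266.
By memorylessness the expected residual is 1/Σλ = 13.7501 months, regardless of the 10 already elapsed.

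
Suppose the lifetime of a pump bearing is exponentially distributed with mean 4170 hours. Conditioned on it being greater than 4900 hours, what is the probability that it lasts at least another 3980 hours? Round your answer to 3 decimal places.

0.385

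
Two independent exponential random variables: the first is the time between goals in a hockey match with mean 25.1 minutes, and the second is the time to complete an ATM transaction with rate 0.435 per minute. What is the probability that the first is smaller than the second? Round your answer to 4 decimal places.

λ_1 = 1/25.1 = 0.0398406, λ_2 = 0.435.
For independent exponentials, P(the first < the second) = λ_1/(λ_1+λ_2) = 0.0398406/0.474841 ≈ 0.0839.

0.0839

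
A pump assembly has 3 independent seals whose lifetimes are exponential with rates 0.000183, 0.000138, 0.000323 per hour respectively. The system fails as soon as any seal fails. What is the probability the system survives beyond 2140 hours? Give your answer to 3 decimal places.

0.252

The time to first failure is exponential with rate Σλ = 0.000183 + 0.000138 + 0.000323 = 0.000644.
P(min > 2140) = e^(−0.000644·2140) = e^(−1.3782) ≈ 0.252.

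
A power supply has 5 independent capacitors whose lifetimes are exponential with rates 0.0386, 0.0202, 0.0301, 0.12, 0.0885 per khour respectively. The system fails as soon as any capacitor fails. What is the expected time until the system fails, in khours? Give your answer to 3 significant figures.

3.36

The time to first failure is exponential with rate Σλ = 0.0386 + 0.0202 + 0.0301 + 0.12 + 0.0885 = 0.2974.
E[min] = 1/Σλ = 1/0.2974 = 3.36247 khours.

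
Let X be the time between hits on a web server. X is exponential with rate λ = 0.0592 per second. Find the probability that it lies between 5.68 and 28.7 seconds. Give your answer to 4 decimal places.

0.5316

P(5.68 < X < 28.7) = e^(−λ·5.68) − e^(−λ·28.7) = 0.71444 − 0.18286 ≈ 0.5316.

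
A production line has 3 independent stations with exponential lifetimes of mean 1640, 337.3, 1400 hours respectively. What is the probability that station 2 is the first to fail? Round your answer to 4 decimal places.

0.6913

Rates: λ_i = 1/mean_i → 0.000609756, 0.00296472, 0.000714286; Σλ = 0.00428876.
P(station 2 first) = λ_2/Σλ = 0.00296472/0.00428876 ≈ 0.6913.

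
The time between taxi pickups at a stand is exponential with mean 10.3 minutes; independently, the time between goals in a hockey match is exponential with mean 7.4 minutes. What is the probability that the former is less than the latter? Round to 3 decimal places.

0.418

λ_1 = 1/10.3 = 0.0970874, λ_2 = 1/7.4 = 0.135135.
For independent exponentials, P(the former < the latter) = λ_1/(λ_1+λ_2) = 0.0970874/0.232223 ≈ 0.418.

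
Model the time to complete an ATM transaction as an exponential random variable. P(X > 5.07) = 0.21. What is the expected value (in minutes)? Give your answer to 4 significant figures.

3.249

e^(−λ·5.07) = 0.21 ⇒ λ = −ln(0.21)/5.07 = 0.30782.
Mean = 1/λ = 3.24865 minutes.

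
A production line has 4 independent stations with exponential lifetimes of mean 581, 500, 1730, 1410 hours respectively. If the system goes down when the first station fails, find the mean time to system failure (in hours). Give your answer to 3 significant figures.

200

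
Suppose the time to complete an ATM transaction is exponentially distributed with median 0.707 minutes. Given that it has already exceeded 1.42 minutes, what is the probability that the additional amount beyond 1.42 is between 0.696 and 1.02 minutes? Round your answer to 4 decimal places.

0.1375

For an exponential, median = ln(2)/λ, so λ = ln 2 / 0.707 = 0.980406 per minute.
Memoryless: the residual past 1.42 is again Exp(λ).
P(0.696 < residual < 1.02) = e^(−λ·0.696) − e^(−λ·1.02) = 0.50542 − 0.36787 ≈ 0.1375.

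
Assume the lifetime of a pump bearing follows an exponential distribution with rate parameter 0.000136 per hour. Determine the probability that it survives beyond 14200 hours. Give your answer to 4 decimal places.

P(X > 14200) = e^(−λ·14200) = e^(−1.9312) ≈ 0.1450.

0.1450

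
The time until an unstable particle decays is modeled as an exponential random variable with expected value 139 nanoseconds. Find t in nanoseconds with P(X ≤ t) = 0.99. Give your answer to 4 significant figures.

640.1

The rate is λ = 1/139 = 0.00719424 per nanosecond.
Set 1 − e^(−λt) = 0.99, so t = −ln(0.01)/λ = 4.6052/0.00719424 ≈ 640.119 nanoseconds.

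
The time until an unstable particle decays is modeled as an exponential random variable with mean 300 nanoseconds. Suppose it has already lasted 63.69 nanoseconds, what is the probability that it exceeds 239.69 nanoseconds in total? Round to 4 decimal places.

The rate is λ = 1/300 = 0.00333333 per nanosecond.
By the memoryless property, P(X > 63.69+176 | X > 63.69) = P(X > 176).
P(X > 176) = e^(−0.58667) ≈ 0.5562.

0.5562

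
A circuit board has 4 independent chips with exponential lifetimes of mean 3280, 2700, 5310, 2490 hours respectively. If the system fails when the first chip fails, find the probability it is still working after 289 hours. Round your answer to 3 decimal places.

The first failure time is exponential with rate Σλ_i = 1/3280 + 1/2700 + 1/5310 + 1/2490 = 0.00126518 per hour.
P(min > 289) = e^(−0.00126518·289) = e^(−0.36564) ≈ 0.694.

0.694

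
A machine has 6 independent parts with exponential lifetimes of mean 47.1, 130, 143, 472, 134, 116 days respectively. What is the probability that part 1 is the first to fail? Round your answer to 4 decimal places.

Rates: λ_i = 1/mean_i → 0.0212314, 0.00769231, 0.00699301, 0.00211864, 0.00746269, 0.00862069; Σλ = 0.0541188.
P(part 1 first) = λ_1/Σλ = 0.0212314/0.0541188 ≈ 0.3923.

0.3923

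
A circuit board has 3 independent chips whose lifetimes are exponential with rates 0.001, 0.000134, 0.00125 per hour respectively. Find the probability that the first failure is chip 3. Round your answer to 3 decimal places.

The time to first failure is exponential with rate Σλ = 0.001 + 0.000134 + 0.00125 = 0.002384.
P(chip 3 first) = λ_3/Σλ = 0.00125/0.002384 ≈ 0.524.

0.524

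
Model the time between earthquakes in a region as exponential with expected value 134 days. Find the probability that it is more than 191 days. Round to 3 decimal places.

The rate is λ = 1/134 = 0.00746269 per day.
P(X > 191) = e^(−λ·191) = e^(−1.4254) ≈ 0.240.

0.240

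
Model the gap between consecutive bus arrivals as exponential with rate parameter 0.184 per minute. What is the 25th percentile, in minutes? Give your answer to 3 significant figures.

1.56

Set 1 − e^(−λt) = 0.25, so t = −ln(0.75)/λ = 0.28768/0.184 ≈ 1.56349 minutes.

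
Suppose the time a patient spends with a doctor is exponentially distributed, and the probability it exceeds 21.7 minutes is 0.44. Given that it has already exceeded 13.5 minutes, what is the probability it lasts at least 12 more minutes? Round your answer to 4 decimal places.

0.6351

From e^(−λ·21.7) = 0.44, λ = −ln(0.44)/21.7 = 0.0378332.
Memoryless: P(X > 13.5+12 | X > 13.5) = P(X > 12) = e^(−0.0378332·12) ≈ 0.6351.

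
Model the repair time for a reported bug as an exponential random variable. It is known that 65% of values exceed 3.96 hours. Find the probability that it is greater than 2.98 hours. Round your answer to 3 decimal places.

e^(−λ·3.96) = 0.65 ⇒ λ = −ln(0.65)/3.96 = 0.108784.
P(X > 2.98) = e^(−0.108784·2.98) = e^(−0.32418) ≈ 0.723.

0.723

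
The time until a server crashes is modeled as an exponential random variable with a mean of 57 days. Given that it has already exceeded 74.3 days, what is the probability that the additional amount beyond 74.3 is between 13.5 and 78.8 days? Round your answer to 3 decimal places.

0.538

The rate is λ = 1/57 = 0.0175439 per day.
Memoryless: the residual past 74.3 is again Exp(λ).
P(13.5 < residual < 78.8) = e^(−λ·13.5) − e^(−λ·78.8) = 0.78912 − 0.25096 ≈ 0.538.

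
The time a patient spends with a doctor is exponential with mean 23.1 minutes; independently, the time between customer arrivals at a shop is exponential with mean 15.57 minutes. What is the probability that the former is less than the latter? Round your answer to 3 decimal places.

0.403

λ_1 = 1/23.1 = 0.04329, λ_2 = 1/15.57 = 0.0642261.
For independent exponentials, P(the former < the latter) = λ_1/(λ_1+λ_2) = 0.04329/0.107516 ≈ 0.403.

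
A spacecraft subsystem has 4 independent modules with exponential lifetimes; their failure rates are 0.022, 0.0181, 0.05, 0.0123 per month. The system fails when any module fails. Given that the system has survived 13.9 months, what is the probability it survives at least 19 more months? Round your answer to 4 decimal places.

0.1429

Time to first failure ~ Exp(Σλ) with Σλ = 0.1024.
By memorylessness, P(T > 13.9+19 | T > 13.9) = P(T > 19) = e^(−0.1024·19) ≈ 0.1429.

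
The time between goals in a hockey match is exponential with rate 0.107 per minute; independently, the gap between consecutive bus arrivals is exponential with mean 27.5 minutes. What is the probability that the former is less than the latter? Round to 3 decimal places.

λ_1 = 0.107, λ_2 = 1/27.5 = 0.0363636.
For independent exponentials, P(the former < the latter) = λ_1/(λ_1+λ_2) = 0.107/0.143364 ≈ 0.746.

0.746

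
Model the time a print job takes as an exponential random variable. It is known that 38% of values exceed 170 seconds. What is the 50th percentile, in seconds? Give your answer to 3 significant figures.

e^(−λ·170) = 0.38 ⇒ λ = −ln(0.38)/170 = 0.00569167.
50th percentile: 1 − e^(−λt) = 0.5, t = −ln(0.5)/λ = 121.783 seconds.

122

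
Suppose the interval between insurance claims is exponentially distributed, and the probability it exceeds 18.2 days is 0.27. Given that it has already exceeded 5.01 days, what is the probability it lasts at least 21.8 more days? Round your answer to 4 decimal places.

From e^(−λ·18.2) = 0.27, λ = −ln(0.27)/18.2 = 0.0719414.
Memoryless: P(X > 5.01+21.8 | X > 5.01) = P(X > 21.8) = e^(−0.0719414·21.8) ≈ 0.2084.

0.2084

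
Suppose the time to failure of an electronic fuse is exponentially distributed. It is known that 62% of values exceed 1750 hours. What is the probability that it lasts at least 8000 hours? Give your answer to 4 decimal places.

e^(−λ·1750) = 0.62 ⇒ λ = −ln(0.62)/1750 = 0.000273163.
P(X > 8000) = e^(−0.000273163·8000) = e^(−2.1853) ≈ 0.1124.

0.1124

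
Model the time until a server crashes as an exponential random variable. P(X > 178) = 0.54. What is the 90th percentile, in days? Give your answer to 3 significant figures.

665

e^(−λ·178) = 0.54 ⇒ λ = −ln(0.54)/178 = 0.00346172.
90th percentile: 1 − e^(−λt) = 0.9, t = −ln(0.1)/λ = 665.156 days.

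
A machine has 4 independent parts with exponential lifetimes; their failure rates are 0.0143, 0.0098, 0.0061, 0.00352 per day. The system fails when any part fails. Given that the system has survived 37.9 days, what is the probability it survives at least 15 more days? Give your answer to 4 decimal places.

Time to first failure ~ Exp(Σλ) with Σλ = 0.03372.
By memorylessness, P(T > 37.9+15 | T > 37.9) = P(T > 15) = e^(−0.03372·15) ≈ 0.6030.

0.6030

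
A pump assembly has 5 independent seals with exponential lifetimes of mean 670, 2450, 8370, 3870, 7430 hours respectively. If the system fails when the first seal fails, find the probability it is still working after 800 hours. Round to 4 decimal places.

0.1451

The first failure time is exponential with rate Σλ_i = 1/670 + 1/2450 + 1/8370 + 1/3870 + 1/7430 = 0.00241316 per hour.
P(min > 800) = e^(−0.00241316·800) = e^(−1.9305) ≈ 0.1451.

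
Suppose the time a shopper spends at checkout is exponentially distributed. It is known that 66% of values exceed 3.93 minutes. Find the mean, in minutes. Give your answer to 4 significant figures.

e^(−λ·3.93) = 0.66 ⇒ λ = −ln(0.66)/3.93 = 0.105729.
Mean = 1/λ = 9.45813 minutes.

9.458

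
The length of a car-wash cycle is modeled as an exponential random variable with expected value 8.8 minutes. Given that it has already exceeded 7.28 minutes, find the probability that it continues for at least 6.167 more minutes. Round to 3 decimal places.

0.496

The rate is λ = 1/8.8 = 0.113636 per minute.
By the memoryless property, P(X > 7.28+6.167 | X > 7.28) = P(X > 6.167).
P(X > 6.167) = e^(−0.7008) ≈ 0.496.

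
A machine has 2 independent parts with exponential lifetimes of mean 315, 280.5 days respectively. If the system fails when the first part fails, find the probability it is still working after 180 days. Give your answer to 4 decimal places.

0.2973

The first failure time is exponential with rate Σλ_i = 1/315 + 1/280.5 = 0.00673967 per day.
P(min > 180) = e^(−0.00673967·180) = e^(−1.2131) ≈ 0.2973.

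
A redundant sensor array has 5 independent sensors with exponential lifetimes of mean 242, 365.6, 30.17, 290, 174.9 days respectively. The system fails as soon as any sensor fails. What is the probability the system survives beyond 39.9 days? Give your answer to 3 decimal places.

The first failure time is exponential with rate Σλ_i = 1/242 + 1/365.6 + 1/30.17 + 1/290 + 1/174.9 = 0.0491788 per day.
P(min > 39.9) = e^(−0.0491788·39.9) = e^(−1.9622) ≈ 0.141.

0.141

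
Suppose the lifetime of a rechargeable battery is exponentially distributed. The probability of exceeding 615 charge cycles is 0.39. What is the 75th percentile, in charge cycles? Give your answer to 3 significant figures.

e^(−λ·615) = 0.39 ⇒ λ = −ln(0.39)/615 = 0.00153107.
75th percentile: 1 − e^(−λt) = 0.75, t = −ln(0.25)/λ = 905.441 charge cycles.

905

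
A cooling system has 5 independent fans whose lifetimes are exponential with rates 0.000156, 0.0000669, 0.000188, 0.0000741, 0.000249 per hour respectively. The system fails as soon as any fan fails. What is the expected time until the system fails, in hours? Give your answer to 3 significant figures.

1360

The time to first failure is exponential with rate Σλ = 0.000156 + 0.0000669 + 0.000188 + 0.0000741 + 0.000249 = 0.000734.
E[min] = 1/Σλ = 1/0.000734 = 1362.4 hours.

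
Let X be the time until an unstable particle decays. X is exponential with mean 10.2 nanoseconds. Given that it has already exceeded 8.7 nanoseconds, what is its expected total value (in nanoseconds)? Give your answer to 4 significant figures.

18.90

The rate is λ = 1/10.2 = 0.0980392 per nanosecond.
By memorylessness, E[X | X > 8.7] = 8.7 + 1/λ = 8.7 + 10.2 = 18.9 nanoseconds.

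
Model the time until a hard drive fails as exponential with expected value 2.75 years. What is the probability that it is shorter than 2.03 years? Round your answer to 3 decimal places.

The rate is λ = 1/2.75 = 0.363636 per year.
P(X ≤ 2.03) = 1 − e^(−λ·2.03) = 1 − e^(−0.73818) ≈ 0.522.

0.522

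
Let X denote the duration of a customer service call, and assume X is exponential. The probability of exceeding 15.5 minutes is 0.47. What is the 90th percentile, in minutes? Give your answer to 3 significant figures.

e^(−λ·15.5) = 0.47 ⇒ λ = −ln(0.47)/15.5 = 0.0487111.
90th percentile: 1 − e^(−λt) = 0.9, t = −ln(0.1)/λ = 47.2702 minutes.

47.3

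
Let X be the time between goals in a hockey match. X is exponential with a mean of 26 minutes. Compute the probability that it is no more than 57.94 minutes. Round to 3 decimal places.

0.892

The rate is λ = 1/26 = 0.0384615 per minute.
P(X ≤ 57.94) = 1 − e^(−λ·57.94) = 1 − e^(−2.2285) ≈ 0.892.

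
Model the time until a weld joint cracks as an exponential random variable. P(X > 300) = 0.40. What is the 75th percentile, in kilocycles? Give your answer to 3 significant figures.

454

e^(−λ·300) = 0.40 ⇒ λ = −ln(0.40)/300 = 0.0030543.
75th percentile: 1 − e^(−λt) = 0.75, t = −ln(0.25)/λ = 453.882 kilocycles.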